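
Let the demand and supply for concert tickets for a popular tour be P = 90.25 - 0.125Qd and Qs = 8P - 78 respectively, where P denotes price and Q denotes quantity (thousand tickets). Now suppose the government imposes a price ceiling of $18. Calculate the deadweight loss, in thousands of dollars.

Rearranging demand gives Qd = 722 - 8P. Setting quantity demanded equal to quantity supplied, 722 - 8P = 8P - 78, gives P* = 50 and Q* = 322.
The ceiling of 18 is below the equilibrium price 50, so it binds.
At P = 18: Qd = 722 - 8·18 = 578 and Qs = 8·18 - 78 = 66.
Quantity traded falls to 66. At Q = 66 the demand price is (722 - 66)/8 = 82 and the supply price is (78 + 66)/8 = 18.
Deadweight loss = ½ · (82 - 18) · (322 - 66) = ½ · 64 · 256 = 8192.

8192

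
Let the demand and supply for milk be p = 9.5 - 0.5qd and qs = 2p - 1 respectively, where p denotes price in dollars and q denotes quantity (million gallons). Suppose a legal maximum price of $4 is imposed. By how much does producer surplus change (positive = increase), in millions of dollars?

Rearranging demand gives qd = 19 - 2p. Setting quantity demanded equal to quantity supplied, 19 - 2p = 2p - 1, gives p* = 5 and q* = 9.
The ceiling of 4 is below the equilibrium price 5, so it binds.
At p = 4: qd = 19 - 2·4 = 11 and qs = 2·4 - 1 = 7.
Producer surplus without the control is ½ · (5 - 0.5) · 9 = 20.25.
With the ceiling, producers sell 7 units at 4, so PS = ½ · (4 - 0.5) · 7 = 12.25.
Change in producer surplus = 12.25 - 20.25 = -8.

-8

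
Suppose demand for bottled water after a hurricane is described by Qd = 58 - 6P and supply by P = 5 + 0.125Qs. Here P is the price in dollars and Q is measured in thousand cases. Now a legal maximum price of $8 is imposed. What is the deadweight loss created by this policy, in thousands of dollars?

Rearranging supply gives Qs = 8P - 40. Setting quantity demanded equal to quantity supplied, 58 - 6P = 8P - 40, gives P* = 7 and Q* = 16.
The ceiling of 8 is above the equilibrium price 7, so it is not binding; the market clears at P* = 7, Q* = 16.
Since the control does not bind, no trades are prevented and deadweight loss is zero.

0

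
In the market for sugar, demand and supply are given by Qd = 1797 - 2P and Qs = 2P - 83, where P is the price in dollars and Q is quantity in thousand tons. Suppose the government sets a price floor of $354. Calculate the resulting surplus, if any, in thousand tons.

In a free market, 1797 - 2P = 2P - 83 gives the equilibrium P* = 470, Q* = 857.
The floor of 354 is below the equilibrium price 470, so it is not binding; the market clears at P* = 470, Q* = 857.
Since the control does not bind, there is no surplus.

0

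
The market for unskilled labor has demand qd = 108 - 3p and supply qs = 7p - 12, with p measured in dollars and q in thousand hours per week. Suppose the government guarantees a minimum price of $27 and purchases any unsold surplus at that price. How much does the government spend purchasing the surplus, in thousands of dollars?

Setting quantity demanded equal to quantity supplied, 108 - 3p = 7p - 12, gives p* = 12 and q* = 72.
Since 27 > 12, the floor is binding.
At p = 27: qd = 108 - 3·27 = 27 and qs = 7·27 - 12 = 177.
Surplus = qs - qd = 150.
Government expenditure = surplus × support price = 150 × 27 = 4050.

4050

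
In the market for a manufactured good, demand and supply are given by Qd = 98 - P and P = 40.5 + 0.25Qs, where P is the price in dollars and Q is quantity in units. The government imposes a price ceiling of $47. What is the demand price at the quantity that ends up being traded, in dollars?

Rearranging supply gives Qs = 4P - 162. In a free market, 98 - P = 4P - 162 gives the equilibrium P* = 52, Q* = 46.
Because the ceiling (47) lies below the market-clearing price, it is binding.
At P = 47: Qd = 98 - 47 = 51 and Qs = 4·47 - 162 = 26.
Only 26 units reach the market. On the demand curve, the marginal buyer's willingness to pay at Q = 26 is (98 - 26) = 72.

72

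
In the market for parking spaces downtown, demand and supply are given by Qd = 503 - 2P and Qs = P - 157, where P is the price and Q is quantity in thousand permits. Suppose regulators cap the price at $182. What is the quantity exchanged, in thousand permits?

Setting quantity demanded equal to quantity supplied, 503 - 2P = P - 157, gives P* = 220 and Q* = 63.
The ceiling of 182 is below the equilibrium price 220, so it binds.
At P = 182: Qd = 503 - 2·182 = 139 and Qs = 182 - 157 = 25.
The quantity actually transacted is the short side, supply: 25.

25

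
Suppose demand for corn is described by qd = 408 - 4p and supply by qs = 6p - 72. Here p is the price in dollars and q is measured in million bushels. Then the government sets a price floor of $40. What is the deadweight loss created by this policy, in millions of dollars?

Setting quantity demanded equal to quantity supplied, 408 - 4p = 6p - 72, gives p* = 48 and q* = 216.
The floor of 40 is below the equilibrium price 48, so it is not binding; the market clears at p* = 48, q* = 216.
Since the control does not bind, no trades are prevented and deadweight loss is zero.

0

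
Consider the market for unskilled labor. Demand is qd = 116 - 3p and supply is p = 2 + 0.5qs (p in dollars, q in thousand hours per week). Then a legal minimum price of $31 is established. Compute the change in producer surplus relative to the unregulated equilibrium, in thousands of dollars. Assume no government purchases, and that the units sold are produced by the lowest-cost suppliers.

Rearranging supply gives qs = 2p - 4. Setting quantity demanded equal to quantity supplied, 116 - 3p = 2p - 4, gives p* = 24 and q* = 44.
The floor of 31 is above the equilibrium price 24, so it binds.
At p = 31: qd = 116 - 3·31 = 23 and qs = 2·31 - 4 = 58.
Producer surplus without the control is ½ · (24 - 2) · 44 = 484.
With the floor, 23 units are sold at 31. The supply price at q = 23 is 13.5, so PS = ½ · [(31 - 2) + (31 - 13.5)] · 23 = 534.75.
Change in producer surplus = 534.75 - 484 = 50.75.

50.75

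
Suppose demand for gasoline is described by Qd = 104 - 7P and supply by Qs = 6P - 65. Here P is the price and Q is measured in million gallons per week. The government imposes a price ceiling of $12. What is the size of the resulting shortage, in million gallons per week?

In a free market, 104 - 7P = 6P - 65 gives the equilibrium P* = 13, Q* = 13.
Since 12 < 13, the ceiling is binding.
At P = 12: Qd = 104 - 7·12 = 20 and Qs = 6·12 - 65 = 7.
Shortage = Qd - Qs = 20 - 7 = 13.

13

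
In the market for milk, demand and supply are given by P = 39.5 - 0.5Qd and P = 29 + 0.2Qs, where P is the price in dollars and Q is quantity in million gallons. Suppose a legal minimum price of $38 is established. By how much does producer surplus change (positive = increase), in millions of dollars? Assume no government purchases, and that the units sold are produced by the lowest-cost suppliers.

Rearranging demand gives Qd = 79 - 2P; rearranging supply gives Qs = 5P - 145. Without the control the market clears where 79 - 2P = 5P - 145, i.e. P* = 32 and Q* = 15.
The floor of 38 is above the equilibrium price 32, so it binds.
At P = 38: Qd = 79 - 2·38 = 3 and Qs = 5·38 - 145 = 45.
Producer surplus without the control is ½ · (32 - 29) · 15 = 22.5.
With the floor, 3 units are sold at 38. The supply price at Q = 3 is 29.6, so PS = ½ · [(38 - 29) + (38 - 29.6)] · 3 = 26.1.
Change in producer surplus = 26.1 - 22.5 = 3.6.

3.6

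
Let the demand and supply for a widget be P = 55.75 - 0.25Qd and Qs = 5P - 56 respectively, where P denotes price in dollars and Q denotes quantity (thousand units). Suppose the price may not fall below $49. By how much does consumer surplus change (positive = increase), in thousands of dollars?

-1134

Rearranging demand gives Qd = 223 - 4P. Equilibrium: 223 - 4P = 5P - 56, so 279 = 9P and P* = 31, Q* = 99.
Since 49 > 31, the floor is binding.
At P = 49: Qd = 223 - 4·49 = 27 and Qs = 5·49 - 56 = 189.
Consumer surplus without the control is ½ · (55.75 - 31) · 99 = 1225.125.
With the floor, consumers buy 27 units at 49, so CS = ½ · (55.75 - 49) · 27 = 91.125.
Change in consumer surplus = 91.125 - 1225.125 = -1134.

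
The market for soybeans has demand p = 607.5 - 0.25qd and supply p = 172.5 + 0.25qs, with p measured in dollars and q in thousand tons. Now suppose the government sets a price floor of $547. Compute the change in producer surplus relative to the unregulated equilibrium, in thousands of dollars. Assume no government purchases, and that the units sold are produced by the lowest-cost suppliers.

-11304

Rearranging demand gives qd = 2430 - 4p; rearranging supply gives qs = 4p - 690. In a free market, 2430 - 4p = 4p - 690 gives the equilibrium p* = 390, q* = 870.
The floor of 547 is above the equilibrium price 390, so it binds.
At p = 547: qd = 2430 - 4·547 = 242 and qs = 4·547 - 690 = 1498.
Producer surplus without the control is ½ · (390 - 172.5) · 870 = 94612.5.
With the floor, 242 units are sold at 547. The supply price at q = 242 is 233, so PS = ½ · [(547 - 172.5) + (547 - 233)] · 242 = 83308.5.
Change in producer surplus = 83308.5 - 94612.5 = -11304.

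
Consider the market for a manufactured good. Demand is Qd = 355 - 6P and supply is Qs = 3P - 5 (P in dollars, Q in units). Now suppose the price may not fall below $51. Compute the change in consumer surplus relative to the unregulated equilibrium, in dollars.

Equilibrium: 355 - 6P = 3P - 5, so 360 = 9P and P* = 40, Q* = 115.
Because the floor (51) lies above the market-clearing price, it is binding.
At P = 51: Qd = 355 - 6·51 = 49 and Qs = 3·51 - 5 = 148.
Consumer surplus without the control is ½ · (355/6 - 40) · 115 = 13225/12.
With the floor, consumers buy 49 units at 51, so CS = ½ · (355/6 - 51) · 49 = 2401/12.
Change in consumer surplus = 2401/12 - 13225/12 = -902.

-902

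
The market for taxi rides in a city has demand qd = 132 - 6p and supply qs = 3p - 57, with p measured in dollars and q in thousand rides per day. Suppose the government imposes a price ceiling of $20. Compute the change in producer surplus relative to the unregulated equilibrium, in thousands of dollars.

Equilibrium: 132 - 6p = 3p - 57, so 189 = 9p and p* = 21, q* = 6.
The ceiling of 20 is below the equilibrium price 21, so it binds.
At p = 20: qd = 132 - 6·20 = 12 and qs = 3·20 - 57 = 3.
Producer surplus without the control is ½ · (21 - 19) · 6 = 6.
With the ceiling, producers sell 3 units at 20, so PS = ½ · (20 - 19) · 3 = 1.5.
Change in producer surplus = 1.5 - 6 = -4.5.

-4.5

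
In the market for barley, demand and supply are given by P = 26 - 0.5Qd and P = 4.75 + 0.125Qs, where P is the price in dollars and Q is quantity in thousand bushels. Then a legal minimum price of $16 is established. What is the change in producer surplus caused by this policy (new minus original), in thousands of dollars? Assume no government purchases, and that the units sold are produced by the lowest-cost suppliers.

127.75

Rearranging demand gives Qd = 52 - 2P; rearranging supply gives Qs = 8P - 38. Without the control the market clears where 52 - 2P = 8P - 38, i.e. P* = 9 and Q* = 34.
Since 16 > 9, the floor is binding.
At P = 16: Qd = 52 - 2·16 = 20 and Qs = 8·16 - 38 = 90.
Producer surplus without the control is ½ · (9 - 4.75) · 34 = 72.25.
With the floor, 20 units are sold at 16. The supply price at Q = 20 is 7.25, so PS = ½ · [(16 - 4.75) + (16 - 7.25)] · 20 = 200.
Change in producer surplus = 200 - 72.25 = 127.75.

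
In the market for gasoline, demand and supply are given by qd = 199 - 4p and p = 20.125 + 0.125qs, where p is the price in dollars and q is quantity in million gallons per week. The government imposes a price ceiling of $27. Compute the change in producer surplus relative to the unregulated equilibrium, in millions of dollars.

-201

Rearranging supply gives qs = 8p - 161. In a free market, 199 - 4p = 8p - 161 gives the equilibrium p* = 30, q* = 79.
Since 27 < 30, the ceiling is binding.
At p = 27: qd = 199 - 4·27 = 91 and qs = 8·27 - 161 = 55.
Producer surplus without the control is ½ · (30 - 20.125) · 79 = 390.0625.
With the ceiling, producers sell 55 units at 27, so PS = ½ · (27 - 20.125) · 55 = 189.0625.
Change in producer surplus = 189.0625 - 390.0625 = -201.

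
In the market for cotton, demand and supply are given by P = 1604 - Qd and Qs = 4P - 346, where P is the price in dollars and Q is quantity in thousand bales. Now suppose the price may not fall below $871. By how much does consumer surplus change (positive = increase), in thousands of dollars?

Rearranging demand gives Qd = 1604 - P. Without the control the market clears where 1604 - P = 4P - 346, i.e. P* = 390 and Q* = 1214.
Since 871 > 390, the floor is binding.
At P = 871: Qd = 1604 - 871 = 733 and Qs = 4·871 - 346 = 3138.
Consumer surplus without the control is ½ · (1604 - 390) · 1214 = 736898.
With the floor, consumers buy 733 units at 871, so CS = ½ · (1604 - 871) · 733 = 268644.5.
Change in consumer surplus = 268644.5 - 736898 = -468253.5.

-468253.5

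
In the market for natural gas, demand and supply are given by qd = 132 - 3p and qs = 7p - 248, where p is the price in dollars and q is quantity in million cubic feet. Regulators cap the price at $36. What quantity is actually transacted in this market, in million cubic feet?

Equilibrium: 132 - 3p = 7p - 248, so 380 = 10p and p* = 38, q* = 18.
Since 36 < 38, the ceiling is binding.
At p = 36: qd = 132 - 3·36 = 24 and qs = 7·36 - 248 = 4.
The quantity actually transacted is the short side, supply: 4.

4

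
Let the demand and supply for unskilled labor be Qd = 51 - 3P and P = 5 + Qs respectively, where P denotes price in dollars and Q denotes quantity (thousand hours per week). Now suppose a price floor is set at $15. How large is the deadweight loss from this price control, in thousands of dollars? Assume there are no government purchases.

6

Rearranging supply gives Qs = P - 5. Equilibrium: 51 - 3P = P - 5, so 56 = 4P and P* = 14, Q* = 9.
The floor of 15 is above the equilibrium price 14, so it binds.
At P = 15: Qd = 51 - 3·15 = 6 and Qs = 15 - 5 = 10.
Quantity traded falls to 6. At Q = 6 the demand price is (51 - 6)/3 = 15 and the supply price is 5 + 6 = 11.
Deadweight loss = ½ · (15 - 11) · (9 - 6) = ½ · 4 · 3 = 6.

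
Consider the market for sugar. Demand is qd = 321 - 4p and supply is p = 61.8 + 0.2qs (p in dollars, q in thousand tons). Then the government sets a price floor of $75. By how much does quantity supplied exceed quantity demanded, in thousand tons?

Rearranging supply gives qs = 5p - 309. Without the control the market clears where 321 - 4p = 5p - 309, i.e. p* = 70 and q* = 41.
Since 75 > 70, the floor is binding.
At p = 75: qd = 321 - 4·75 = 21 and qs = 5·75 - 309 = 66.
Surplus = qs - qd = 66 - 21 = 45.

45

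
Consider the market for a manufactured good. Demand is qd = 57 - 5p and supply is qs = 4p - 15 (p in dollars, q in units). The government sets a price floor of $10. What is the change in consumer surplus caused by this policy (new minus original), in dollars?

In a free market, 57 - 5p = 4p - 15 gives the equilibrium p* = 8, q* = 17.
Since 10 > 8, the floor is binding.
At p = 10: qd = 57 - 5·10 = 7 and qs = 4·10 - 15 = 25.
Consumer surplus without the control is ½ · (11.4 - 8) · 17 = 28.9.
With the floor, consumers buy 7 units at 10, so CS = ½ · (11.4 - 10) · 7 = 4.9.
Change in consumer surplus = 4.9 - 28.9 = -24.

-24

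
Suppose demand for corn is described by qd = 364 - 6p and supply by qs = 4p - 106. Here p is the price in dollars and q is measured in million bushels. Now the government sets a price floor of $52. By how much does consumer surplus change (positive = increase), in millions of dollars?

Setting quantity demanded equal to quantity supplied, 364 - 6p = 4p - 106, gives p* = 47 and q* = 82.
Because the floor (52) lies above the market-clearing price, it is binding.
At p = 52: qd = 364 - 6·52 = 52 and qs = 4·52 - 106 = 102.
Consumer surplus without the control is ½ · (182/3 - 47) · 82 = 1681/3.
With the floor, consumers buy 52 units at 52, so CS = ½ · (182/3 - 52) · 52 = 676/3.
Change in consumer surplus = 676/3 - 1681/3 = -335.

-335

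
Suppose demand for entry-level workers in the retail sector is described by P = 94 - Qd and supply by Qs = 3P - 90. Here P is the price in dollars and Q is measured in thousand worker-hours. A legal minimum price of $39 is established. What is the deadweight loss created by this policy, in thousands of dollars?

Rearranging demand gives Qd = 94 - P. In a free market, 94 - P = 3P - 90 gives the equilibrium P* = 46, Q* = 48.
The floor of 39 is below the equilibrium price 46, so it is not binding; the market clears at P* = 46, Q* = 48.
Since the control does not bind, no trades are prevented and deadweight loss is zero.

0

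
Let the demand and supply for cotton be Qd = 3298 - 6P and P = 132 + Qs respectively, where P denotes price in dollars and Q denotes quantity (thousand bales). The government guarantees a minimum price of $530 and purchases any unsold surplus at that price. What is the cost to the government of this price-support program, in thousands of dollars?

148400

Rearranging supply gives Qs = P - 132. Setting quantity demanded equal to quantity supplied, 3298 - 6P = P - 132, gives P* = 490 and Q* = 358.
Since 530 > 490, the floor is binding.
At P = 530: Qd = 3298 - 6·530 = 118 and Qs = 530 - 132 = 398.
Surplus = Qs - Qd = 280.
Government expenditure = surplus × support price = 280 × 530 = 148400.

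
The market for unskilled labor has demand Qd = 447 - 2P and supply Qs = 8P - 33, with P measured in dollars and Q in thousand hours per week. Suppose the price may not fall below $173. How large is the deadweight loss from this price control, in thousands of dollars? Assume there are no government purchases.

In a free market, 447 - 2P = 8P - 33 gives the equilibrium P* = 48, Q* = 351.
Since 173 > 48, the floor is binding.
At P = 173: Qd = 447 - 2·173 = 101 and Qs = 8·173 - 33 = 1351.
Quantity traded falls to 101. At Q = 101 the demand price is (447 - 101)/2 = 173 and the supply price is (33 + 101)/8 = 16.75.
Deadweight loss = ½ · (173 - 16.75) · (351 - 101) = ½ · 156.25 · 250 = 19531.25.

19531.25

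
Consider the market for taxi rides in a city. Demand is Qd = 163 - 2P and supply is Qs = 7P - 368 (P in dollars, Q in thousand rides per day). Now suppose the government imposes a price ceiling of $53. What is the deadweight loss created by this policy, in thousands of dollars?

Setting quantity demanded equal to quantity supplied, 163 - 2P = 7P - 368, gives P* = 59 and Q* = 45.
The ceiling of 53 is below the equilibrium price 59, so it binds.
At P = 53: Qd = 163 - 2·53 = 57 and Qs = 7·53 - 368 = 3.
Quantity traded falls to 3. At Q = 3 the demand price is (163 - 3)/2 = 80 and the supply price is (368 + 3)/7 = 53.
Deadweight loss = ½ · (80 - 53) · (45 - 3) = ½ · 27 · 42 = 567.

567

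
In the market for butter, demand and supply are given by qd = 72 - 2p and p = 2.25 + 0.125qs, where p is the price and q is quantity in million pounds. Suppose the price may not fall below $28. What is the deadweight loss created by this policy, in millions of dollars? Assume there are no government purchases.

Rearranging supply gives qs = 8p - 18. In a free market, 72 - 2p = 8p - 18 gives the equilibrium p* = 9, q* = 54.
The floor of 28 is above the equilibrium price 9, so it binds.
At p = 28: qd = 72 - 2·28 = 16 and qs = 8·28 - 18 = 206.
Quantity traded falls to 16. At q = 16 the demand price is (72 - 16)/2 = 28 and the supply price is (18 + 16)/8 = 4.25.
Deadweight loss = ½ · (28 - 4.25) · (54 - 16) = ½ · 23.75 · 38 = 451.25.

451.25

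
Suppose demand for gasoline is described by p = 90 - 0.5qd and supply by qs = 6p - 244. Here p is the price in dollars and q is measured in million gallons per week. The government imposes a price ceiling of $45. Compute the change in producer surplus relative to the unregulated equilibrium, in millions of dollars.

-400

Rearranging demand gives qd = 180 - 2p. In a free market, 180 - 2p = 6p - 244 gives the equilibrium p* = 53, q* = 74.
Since 45 < 53, the ceiling is binding.
At p = 45: qd = 180 - 2·45 = 90 and qs = 6·45 - 244 = 26.
Producer surplus without the control is ½ · (53 - 122/3) · 74 = 1369/3.
With the ceiling, producers sell 26 units at 45, so PS = ½ · (45 - 122/3) · 26 = 169/3.
Change in producer surplus = 169/3 - 1369/3 = -400.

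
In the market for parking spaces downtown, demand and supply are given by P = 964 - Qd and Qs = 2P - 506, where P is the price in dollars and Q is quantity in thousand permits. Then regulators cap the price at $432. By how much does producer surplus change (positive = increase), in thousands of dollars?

Rearranging demand gives Qd = 964 - P. In a free market, 964 - P = 2P - 506 gives the equilibrium P* = 490, Q* = 474.
Since 432 < 490, the ceiling is binding.
At P = 432: Qd = 964 - 432 = 532 and Qs = 2·432 - 506 = 358.
Producer surplus without the control is ½ · (490 - 253) · 474 = 56169.
With the ceiling, producers sell 358 units at 432, so PS = ½ · (432 - 253) · 358 = 32041.
Change in producer surplus = 32041 - 56169 = -24128.

-24128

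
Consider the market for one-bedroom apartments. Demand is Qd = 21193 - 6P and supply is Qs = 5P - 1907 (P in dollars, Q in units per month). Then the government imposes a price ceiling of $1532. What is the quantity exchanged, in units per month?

In a free market, 21193 - 6P = 5P - 1907 gives the equilibrium P* = 2100, Q* = 8593.
Since 1532 < 2100, the ceiling is binding.
At P = 1532: Qd = 21193 - 6·1532 = 12001 and Qs = 5·1532 - 1907 = 5753.
The quantity actually transacted is the short side, supply: 5753.

5753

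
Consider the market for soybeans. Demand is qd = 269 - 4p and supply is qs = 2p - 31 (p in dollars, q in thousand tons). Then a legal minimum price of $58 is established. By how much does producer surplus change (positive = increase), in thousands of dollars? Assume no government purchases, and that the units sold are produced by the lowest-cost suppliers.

40

Equilibrium: 269 - 4p = 2p - 31, so 300 = 6p and p* = 50, q* = 69.
Since 58 > 50, the floor is binding.
At p = 58: qd = 269 - 4·58 = 37 and qs = 2·58 - 31 = 85.
Producer surplus without the control is ½ · (50 - 15.5) · 69 = 1190.25.
With the floor, 37 units are sold at 58. The supply price at q = 37 is 34, so PS = ½ · [(58 - 15.5) + (58 - 34)] · 37 = 1230.25.
Change in producer surplus = 1230.25 - 1190.25 = 40.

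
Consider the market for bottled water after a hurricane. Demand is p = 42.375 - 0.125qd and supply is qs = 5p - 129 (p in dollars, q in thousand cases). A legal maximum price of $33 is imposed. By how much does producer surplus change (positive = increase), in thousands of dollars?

-130.5

Rearranging demand gives qd = 339 - 8p. Setting quantity demanded equal to quantity supplied, 339 - 8p = 5p - 129, gives p* = 36 and q* = 51.
Since 33 < 36, the ceiling is binding.
At p = 33: qd = 339 - 8·33 = 75 and qs = 5·33 - 129 = 36.
Producer surplus without the control is ½ · (36 - 25.8) · 51 = 260.1.
With the ceiling, producers sell 36 units at 33, so PS = ½ · (33 - 25.8) · 36 = 129.6.
Change in producer surplus = 129.6 - 260.1 = -130.5.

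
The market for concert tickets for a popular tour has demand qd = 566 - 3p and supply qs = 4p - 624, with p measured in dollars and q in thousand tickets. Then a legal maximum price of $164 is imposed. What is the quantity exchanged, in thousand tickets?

32

Setting quantity demanded equal to quantity supplied, 566 - 3p = 4p - 624, gives p* = 170 and q* = 56.
The ceiling of 164 is below the equilibrium price 170, so it binds.
At p = 164: qd = 566 - 3·164 = 74 and qs = 4·164 - 624 = 32.
The quantity actually transacted is the short side, supply: 32.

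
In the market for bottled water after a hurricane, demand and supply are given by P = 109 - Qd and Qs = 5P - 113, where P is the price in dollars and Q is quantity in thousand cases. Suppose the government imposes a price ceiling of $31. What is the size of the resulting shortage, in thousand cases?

Rearranging demand gives Qd = 109 - P. Without the control the market clears where 109 - P = 5P - 113, i.e. P* = 37 and Q* = 72.
Because the ceiling (31) lies below the market-clearing price, it is binding.
At P = 31: Qd = 109 - 31 = 78 and Qs = 5·31 - 113 = 42.
Shortage = Qd - Qs = 78 - 42 = 36.

36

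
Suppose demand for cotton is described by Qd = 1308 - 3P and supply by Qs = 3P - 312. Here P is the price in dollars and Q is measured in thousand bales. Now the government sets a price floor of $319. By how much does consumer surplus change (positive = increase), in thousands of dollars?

-20800.5

Without the control the market clears where 1308 - 3P = 3P - 312, i.e. P* = 270 and Q* = 498.
Since 319 > 270, the floor is binding.
At P = 319: Qd = 1308 - 3·319 = 351 and Qs = 3·319 - 312 = 645.
Consumer surplus without the control is ½ · (436 - 270) · 498 = 41334.
With the floor, consumers buy 351 units at 319, so CS = ½ · (436 - 319) · 351 = 20533.5.
Change in consumer surplus = 20533.5 - 41334 = -20800.5.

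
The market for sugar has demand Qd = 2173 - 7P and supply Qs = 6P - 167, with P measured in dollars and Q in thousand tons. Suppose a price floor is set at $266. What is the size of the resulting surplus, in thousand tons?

1118

Equilibrium: 2173 - 7P = 6P - 167, so 2340 = 13P and P* = 180, Q* = 913.
Since 266 > 180, the floor is binding.
At P = 266: Qd = 2173 - 7·266 = 311 and Qs = 6·266 - 167 = 1429.
Surplus = Qs - Qd = 1429 - 311 = 1118.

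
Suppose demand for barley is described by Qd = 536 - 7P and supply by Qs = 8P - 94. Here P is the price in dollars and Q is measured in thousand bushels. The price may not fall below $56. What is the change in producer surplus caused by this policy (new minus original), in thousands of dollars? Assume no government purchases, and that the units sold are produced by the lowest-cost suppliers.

Equilibrium: 536 - 7P = 8P - 94, so 630 = 15P and P* = 42, Q* = 242.
Since 56 > 42, the floor is binding.
At P = 56: Qd = 536 - 7·56 = 144 and Qs = 8·56 - 94 = 354.
Producer surplus without the control is ½ · (42 - 11.75) · 242 = 3660.25.
With the floor, 144 units are sold at 56. The supply price at Q = 144 is 29.75, so PS = ½ · [(56 - 11.75) + (56 - 29.75)] · 144 = 5076.
Change in producer surplus = 5076 - 3660.25 = 1415.75.

1415.75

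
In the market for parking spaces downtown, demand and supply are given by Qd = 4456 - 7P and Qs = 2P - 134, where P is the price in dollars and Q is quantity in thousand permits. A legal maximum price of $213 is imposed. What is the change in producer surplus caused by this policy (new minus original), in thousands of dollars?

-174933

Equilibrium: 4456 - 7P = 2P - 134, so 4590 = 9P and P* = 510, Q* = 886.
Because the ceiling (213) lies below the market-clearing price, it is binding.
At P = 213: Qd = 4456 - 7·213 = 2965 and Qs = 2·213 - 134 = 292.
Producer surplus without the control is ½ · (510 - 67) · 886 = 196249.
With the ceiling, producers sell 292 units at 213, so PS = ½ · (213 - 67) · 292 = 21316.
Change in producer surplus = 21316 - 196249 = -174933.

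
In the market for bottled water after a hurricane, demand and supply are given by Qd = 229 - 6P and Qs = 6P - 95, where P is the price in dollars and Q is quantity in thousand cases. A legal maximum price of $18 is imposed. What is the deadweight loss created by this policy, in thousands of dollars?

486

Equilibrium: 229 - 6P = 6P - 95, so 324 = 12P and P* = 27, Q* = 67.
Because the ceiling (18) lies below the market-clearing price, it is binding.
At P = 18: Qd = 229 - 6·18 = 121 and Qs = 6·18 - 95 = 13.
Quantity traded falls to 13. At Q = 13 the demand price is (229 - 13)/6 = 36 and the supply price is (95 + 13)/6 = 18.
Deadweight loss = ½ · (36 - 18) · (67 - 13) = ½ · 18 · 54 = 486.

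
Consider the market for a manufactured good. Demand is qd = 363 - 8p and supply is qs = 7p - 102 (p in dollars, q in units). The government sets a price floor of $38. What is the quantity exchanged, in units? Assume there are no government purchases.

Without the control the market clears where 363 - 8p = 7p - 102, i.e. p* = 31 and q* = 115.
The floor of 38 is above the equilibrium price 31, so it binds.
At p = 38: qd = 363 - 8·38 = 59 and qs = 7·38 - 102 = 164.
The quantity actually transacted is the short side, demand: 59.

59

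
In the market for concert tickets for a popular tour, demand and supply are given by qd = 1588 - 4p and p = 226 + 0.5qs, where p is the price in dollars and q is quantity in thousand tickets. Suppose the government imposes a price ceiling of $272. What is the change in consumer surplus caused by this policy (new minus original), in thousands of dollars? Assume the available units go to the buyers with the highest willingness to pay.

3944

Rearranging supply gives qs = 2p - 452. Setting quantity demanded equal to quantity supplied, 1588 - 4p = 2p - 452, gives p* = 340 and q* = 228.
Since 272 < 340, the ceiling is binding.
At p = 272: qd = 1588 - 4·272 = 500 and qs = 2·272 - 452 = 92.
Consumer surplus without the control is ½ · (397 - 340) · 228 = 6498.
With the ceiling, 92 units are sold at 272 (assume they go to the highest-value buyers). The demand price at q = 92 is 374, so CS = ½ · [(397 - 272) + (374 - 272)] · 92 = 10442.
Change in consumer surplus = 10442 - 6498 = 3944.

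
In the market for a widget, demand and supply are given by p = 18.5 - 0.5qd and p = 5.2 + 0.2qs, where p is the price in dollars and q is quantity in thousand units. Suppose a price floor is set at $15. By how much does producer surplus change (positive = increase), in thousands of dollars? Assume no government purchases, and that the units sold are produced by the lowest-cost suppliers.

27.6

Rearranging demand gives qd = 37 - 2p; rearranging supply gives qs = 5p - 26. Without the control the market clears where 37 - 2p = 5p - 26, i.e. p* = 9 and q* = 19.
The floor of 15 is above the equilibrium price 9, so it binds.
At p = 15: qd = 37 - 2·15 = 7 and qs = 5·15 - 26 = 49.
Producer surplus without the control is ½ · (9 - 5.2) · 19 = 36.1.
With the floor, 7 units are sold at 15. The supply price at q = 7 is 6.6, so PS = ½ · [(15 - 5.2) + (15 - 6.6)] · 7 = 63.7.
Change in producer surplus = 63.7 - 36.1 = 27.6.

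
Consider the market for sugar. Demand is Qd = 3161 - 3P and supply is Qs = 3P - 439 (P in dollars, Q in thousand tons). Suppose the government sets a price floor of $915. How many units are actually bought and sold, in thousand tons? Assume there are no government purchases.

416

Equilibrium: 3161 - 3P = 3P - 439, so 3600 = 6P and P* = 600, Q* = 1361.
Because the floor (915) lies above the market-clearing price, it is binding.
At P = 915: Qd = 3161 - 3·915 = 416 and Qs = 3·915 - 439 = 2306.
The quantity actually transacted is the short side, demand: 416.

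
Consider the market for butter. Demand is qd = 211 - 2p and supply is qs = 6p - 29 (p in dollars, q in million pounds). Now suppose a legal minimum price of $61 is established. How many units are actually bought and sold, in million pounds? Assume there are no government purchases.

Without the control the market clears where 211 - 2p = 6p - 29, i.e. p* = 30 and q* = 151.
The floor of 61 is above the equilibrium price 30, so it binds.
At p = 61: qd = 211 - 2·61 = 89 and qs = 6·61 - 29 = 337.
The quantity actually transacted is the short side, demand: 89.

89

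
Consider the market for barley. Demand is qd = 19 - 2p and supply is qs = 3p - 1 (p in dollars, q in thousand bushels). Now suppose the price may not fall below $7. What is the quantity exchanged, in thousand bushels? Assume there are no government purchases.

5

In a free market, 19 - 2p = 3p - 1 gives the equilibrium p* = 4, q* = 11.
Because the floor (7) lies above the market-clearing price, it is binding.
At p = 7: qd = 19 - 2·7 = 5 and qs = 3·7 - 1 = 20.
The quantity actually transacted is the short side, demand: 5.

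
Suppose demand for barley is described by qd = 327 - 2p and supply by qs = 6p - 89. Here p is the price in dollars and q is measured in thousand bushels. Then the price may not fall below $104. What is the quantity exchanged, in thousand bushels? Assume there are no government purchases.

Equilibrium: 327 - 2p = 6p - 89, so 416 = 8p and p* = 52, q* = 223.
Since 104 > 52, the floor is binding.
At p = 104: qd = 327 - 2·104 = 119 and qs = 6·104 - 89 = 535.
The quantity actually transacted is the short side, demand: 119.

119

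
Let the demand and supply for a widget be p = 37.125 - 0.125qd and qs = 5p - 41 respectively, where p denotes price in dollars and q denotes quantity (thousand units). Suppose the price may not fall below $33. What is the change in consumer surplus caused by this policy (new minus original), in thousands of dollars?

Rearranging demand gives qd = 297 - 8p. Without the control the market clears where 297 - 8p = 5p - 41, i.e. p* = 26 and q* = 89.
Since 33 > 26, the floor is binding.
At p = 33: qd = 297 - 8·33 = 33 and qs = 5·33 - 41 = 124.
Consumer surplus without the control is ½ · (37.125 - 26) · 89 = 495.0625.
With the floor, consumers buy 33 units at 33, so CS = ½ · (37.125 - 33) · 33 = 68.0625.
Change in consumer surplus = 68.0625 - 495.0625 = -427.

-427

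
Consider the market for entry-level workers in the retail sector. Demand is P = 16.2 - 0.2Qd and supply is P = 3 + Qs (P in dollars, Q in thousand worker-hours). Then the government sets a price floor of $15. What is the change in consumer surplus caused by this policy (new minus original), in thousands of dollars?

Rearranging demand gives Qd = 81 - 5P; rearranging supply gives Qs = P - 3. Setting quantity demanded equal to quantity supplied, 81 - 5P = P - 3, gives P* = 14 and Q* = 11.
Since 15 > 14, the floor is binding.
At P = 15: Qd = 81 - 5·15 = 6 and Qs = 15 - 3 = 12.
Consumer surplus without the control is ½ · (16.2 - 14) · 11 = 12.1.
With the floor, consumers buy 6 units at 15, so CS = ½ · (16.2 - 15) · 6 = 3.6.
Change in consumer surplus = 3.6 - 12.1 = -8.5.

-8.5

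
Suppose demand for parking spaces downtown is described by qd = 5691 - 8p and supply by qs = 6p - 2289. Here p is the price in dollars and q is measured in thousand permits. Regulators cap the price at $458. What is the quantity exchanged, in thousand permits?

459

Setting quantity demanded equal to quantity supplied, 5691 - 8p = 6p - 2289, gives p* = 570 and q* = 1131.
Since 458 < 570, the ceiling is binding.
At p = 458: qd = 5691 - 8·458 = 2027 and qs = 6·458 - 2289 = 459.
The quantity actually transacted is the short side, supply: 459.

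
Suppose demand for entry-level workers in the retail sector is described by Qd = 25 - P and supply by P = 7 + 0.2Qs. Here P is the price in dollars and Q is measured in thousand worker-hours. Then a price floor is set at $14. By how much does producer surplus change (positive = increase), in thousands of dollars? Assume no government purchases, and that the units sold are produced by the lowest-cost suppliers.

42.4

Rearranging supply gives Qs = 5P - 35. Without the control the market clears where 25 - P = 5P - 35, i.e. P* = 10 and Q* = 15.
The floor of 14 is above the equilibrium price 10, so it binds.
At P = 14: Qd = 25 - 14 = 11 and Qs = 5·14 - 35 = 35.
Producer surplus without the control is ½ · (10 - 7) · 15 = 22.5.
With the floor, 11 units are sold at 14. The supply price at Q = 11 is 9.2, so PS = ½ · [(14 - 7) + (14 - 9.2)] · 11 = 64.9.
Change in producer surplus = 64.9 - 22.5 = 42.4.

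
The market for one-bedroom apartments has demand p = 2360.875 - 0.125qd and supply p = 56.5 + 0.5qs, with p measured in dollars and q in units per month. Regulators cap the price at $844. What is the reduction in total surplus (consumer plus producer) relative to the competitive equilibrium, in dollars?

1393920

Rearranging demand gives qd = 18887 - 8p; rearranging supply gives qs = 2p - 113. In a free market, 18887 - 8p = 2p - 113 gives the equilibrium p* = 1900, q* = 3687.
The ceiling of 844 is below the equilibrium price 1900, so it binds.
At p = 844: qd = 18887 - 8·844 = 12135 and qs = 2·844 - 113 = 1575.
Quantity traded falls to 1575. At q = 1575 the demand price is (18887 - 1575)/8 = 2164 and the supply price is (113 + 1575)/2 = 844.
Deadweight loss = ½ · (2164 - 844) · (3687 - 1575) = ½ · 1320 · 2112 = 1393920.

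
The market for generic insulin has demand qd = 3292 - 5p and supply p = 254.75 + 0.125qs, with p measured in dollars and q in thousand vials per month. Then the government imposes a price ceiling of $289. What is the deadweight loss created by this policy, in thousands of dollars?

152266.4

Rearranging supply gives qs = 8p - 2038. Setting quantity demanded equal to quantity supplied, 3292 - 5p = 8p - 2038, gives p* = 410 and q* = 1242.
The ceiling of 289 is below the equilibrium price 410, so it binds.
At p = 289: qd = 3292 - 5·289 = 1847 and qs = 8·289 - 2038 = 274.
Quantity traded falls to 274. At q = 274 the demand price is (3292 - 274)/5 = 603.6 and the supply price is (2038 + 274)/8 = 289.
Deadweight loss = ½ · (603.6 - 289) · (1242 - 274) = ½ · 314.6 · 968 = 152266.4.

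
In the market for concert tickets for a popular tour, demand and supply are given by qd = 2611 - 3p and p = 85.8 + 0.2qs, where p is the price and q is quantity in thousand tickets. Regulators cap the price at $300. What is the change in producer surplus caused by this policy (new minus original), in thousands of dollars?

-101680

Rearranging supply gives qs = 5p - 429. Equilibrium: 2611 - 3p = 5p - 429, so 3040 = 8p and p* = 380, q* = 1471.
The ceiling of 300 is below the equilibrium price 380, so it binds.
At p = 300: qd = 2611 - 3·300 = 1711 and qs = 5·300 - 429 = 1071.
Producer surplus without the control is ½ · (380 - 85.8) · 1471 = 216384.1.
With the ceiling, producers sell 1071 units at 300, so PS = ½ · (300 - 85.8) · 1071 = 114704.1.
Change in producer surplus = 114704.1 - 216384.1 = -101680.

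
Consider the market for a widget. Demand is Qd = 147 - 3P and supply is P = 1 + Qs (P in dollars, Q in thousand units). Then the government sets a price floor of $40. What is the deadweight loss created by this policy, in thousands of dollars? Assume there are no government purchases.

54

Rearranging supply gives Qs = P - 1. Equilibrium: 147 - 3P = P - 1, so 148 = 4P and P* = 37, Q* = 36.
Since 40 > 37, the floor is binding.
At P = 40: Qd = 147 - 3·40 = 27 and Qs = 40 - 1 = 39.
Quantity traded falls to 27. At Q = 27 the demand price is (147 - 27)/3 = 40 and the supply price is 1 + 27 = 28.
Deadweight loss = ½ · (40 - 28) · (36 - 27) = ½ · 12 · 9 = 54.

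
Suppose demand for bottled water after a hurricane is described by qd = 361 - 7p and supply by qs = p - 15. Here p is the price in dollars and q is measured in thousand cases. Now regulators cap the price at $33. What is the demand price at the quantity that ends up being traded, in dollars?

49

In a free market, 361 - 7p = p - 15 gives the equilibrium p* = 47, q* = 32.
Since 33 < 47, the ceiling is binding.
At p = 33: qd = 361 - 7·33 = 130 and qs = 33 - 15 = 18.
Only 18 units reach the market. On the demand curve, the marginal buyer's willingness to pay at q = 18 is (361 - 18)/7 = 49.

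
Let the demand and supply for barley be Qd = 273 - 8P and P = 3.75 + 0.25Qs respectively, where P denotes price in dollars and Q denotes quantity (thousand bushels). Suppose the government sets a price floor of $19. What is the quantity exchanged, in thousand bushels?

Rearranging supply gives Qs = 4P - 15. Without the control the market clears where 273 - 8P = 4P - 15, i.e. P* = 24 and Q* = 81.
Since 19 is below P* = 24, the floor does not bind and the free-market outcome prevails.

81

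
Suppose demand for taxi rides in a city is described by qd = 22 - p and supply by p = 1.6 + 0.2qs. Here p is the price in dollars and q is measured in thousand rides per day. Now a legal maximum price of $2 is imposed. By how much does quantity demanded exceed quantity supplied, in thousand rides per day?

Rearranging supply gives qs = 5p - 8. Without the control the market clears where 22 - p = 5p - 8, i.e. p* = 5 and q* = 17.
Since 2 < 5, the ceiling is binding.
At p = 2: qd = 22 - 2 = 20 and qs = 5·2 - 8 = 2.
Shortage = qd - qs = 20 - 2 = 18.

18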